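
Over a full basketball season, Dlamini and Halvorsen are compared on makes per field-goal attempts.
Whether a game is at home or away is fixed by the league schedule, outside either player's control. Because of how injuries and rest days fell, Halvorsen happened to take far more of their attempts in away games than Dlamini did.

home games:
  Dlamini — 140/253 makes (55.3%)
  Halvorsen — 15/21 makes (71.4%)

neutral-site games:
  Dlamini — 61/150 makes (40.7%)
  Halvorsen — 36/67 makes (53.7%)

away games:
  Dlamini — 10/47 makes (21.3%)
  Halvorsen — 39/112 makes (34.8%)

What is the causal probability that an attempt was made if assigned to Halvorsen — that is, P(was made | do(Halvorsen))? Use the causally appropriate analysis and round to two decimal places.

Within every game venue level Halvorsen has the higher rate, yet pooled Dlamini does — Simpson's reversal.
Here game venue is a common cause — it drives both which player a case falls under and the outcome. The crude comparison mixes populations; the stratum-specific rates are the causally relevant ones.
Standardising Halvorsen to the population game venue mix: 0.422·15/21 + 0.334·36/67 + 0.245·39/112 = 0.566.

0.57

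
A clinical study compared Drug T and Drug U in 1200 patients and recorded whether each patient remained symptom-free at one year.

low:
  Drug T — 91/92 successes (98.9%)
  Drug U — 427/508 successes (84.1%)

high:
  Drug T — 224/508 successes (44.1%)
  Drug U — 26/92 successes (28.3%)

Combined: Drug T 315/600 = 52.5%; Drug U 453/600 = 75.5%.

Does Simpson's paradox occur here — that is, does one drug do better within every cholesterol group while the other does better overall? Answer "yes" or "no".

yes

Within each cholesterol level (low 98.9% vs 84.1%; high 44.1% vs 28.3%), Drug T has the higher rate every time. Pooled: 52.5% vs 75.5% — Drug U has the higher rate overall. The two comparisons disagree.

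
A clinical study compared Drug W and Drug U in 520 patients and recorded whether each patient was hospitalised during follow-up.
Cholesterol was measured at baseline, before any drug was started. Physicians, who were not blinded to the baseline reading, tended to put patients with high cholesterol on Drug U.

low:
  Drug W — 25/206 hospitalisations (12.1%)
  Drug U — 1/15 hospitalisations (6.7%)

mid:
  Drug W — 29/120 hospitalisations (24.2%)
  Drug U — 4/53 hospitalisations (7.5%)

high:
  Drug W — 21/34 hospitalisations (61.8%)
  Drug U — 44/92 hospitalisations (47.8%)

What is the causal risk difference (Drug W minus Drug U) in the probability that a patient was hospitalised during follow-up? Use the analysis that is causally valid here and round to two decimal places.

+0.11

Cholesterol differs across drugs for reasons unrelated to any effect of the drug itself, and it separately predicts the outcome — a classic confounder. We must compare within cholesterol levels.
Adjusting over the population distribution of cholesterol: 0.425·(0.121−0.067) + 0.333·(0.242−0.075) + 0.242·(0.618−0.478) = +0.112.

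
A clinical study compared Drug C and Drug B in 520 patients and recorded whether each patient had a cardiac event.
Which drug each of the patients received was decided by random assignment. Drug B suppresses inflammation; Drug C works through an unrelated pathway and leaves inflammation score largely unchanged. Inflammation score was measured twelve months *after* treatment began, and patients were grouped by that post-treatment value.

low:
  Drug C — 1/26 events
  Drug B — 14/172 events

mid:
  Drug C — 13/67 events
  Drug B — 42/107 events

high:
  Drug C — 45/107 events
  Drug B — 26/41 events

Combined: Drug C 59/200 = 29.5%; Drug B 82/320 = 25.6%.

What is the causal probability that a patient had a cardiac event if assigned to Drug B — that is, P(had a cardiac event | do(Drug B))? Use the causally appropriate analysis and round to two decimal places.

Drug C is lower inside every inflammation score stratum but Drug B is lower in aggregate. Whether to stratify depends on how inflammation score relates to the drug.
Stratifying would compare drugs among patients the drugs themselves sorted into inflammation score groups — a form of selection on an intermediate. The unconditioned pooled rates give the total causal effect.
So P(outcome | do(Drug B)) is just the pooled rate for Drug B: 82/320 = 0.256.

0.26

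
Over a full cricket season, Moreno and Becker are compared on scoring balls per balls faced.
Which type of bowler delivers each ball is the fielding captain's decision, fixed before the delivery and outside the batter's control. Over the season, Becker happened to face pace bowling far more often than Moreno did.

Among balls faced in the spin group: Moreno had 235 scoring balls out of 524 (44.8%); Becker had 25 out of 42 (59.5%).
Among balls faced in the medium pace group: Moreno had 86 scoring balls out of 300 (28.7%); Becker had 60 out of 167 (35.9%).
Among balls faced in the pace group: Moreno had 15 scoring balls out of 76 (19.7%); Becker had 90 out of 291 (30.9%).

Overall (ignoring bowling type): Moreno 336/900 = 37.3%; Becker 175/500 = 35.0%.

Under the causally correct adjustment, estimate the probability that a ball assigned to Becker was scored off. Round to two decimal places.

0.44

Bowling type differs across players for reasons unrelated to any effect of the player itself, and it separately predicts the outcome — a classic confounder. We must compare within bowling type levels.
Standardising Becker to the population bowling type mix: 0.404·25/42 + 0.334·60/167 + 0.262·90/291 = 0.442.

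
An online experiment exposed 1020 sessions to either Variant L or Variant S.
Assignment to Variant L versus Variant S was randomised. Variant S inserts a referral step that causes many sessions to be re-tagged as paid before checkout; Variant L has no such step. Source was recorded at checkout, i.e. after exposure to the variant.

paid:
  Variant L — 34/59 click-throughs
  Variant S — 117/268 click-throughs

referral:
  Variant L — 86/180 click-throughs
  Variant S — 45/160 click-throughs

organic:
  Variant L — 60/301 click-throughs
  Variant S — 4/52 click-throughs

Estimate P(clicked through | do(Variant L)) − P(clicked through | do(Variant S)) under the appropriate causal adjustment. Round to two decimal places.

-0.01

Stratifying would compare variants among sessions the variants themselves sorted into traffic source groups — a form of selection on an intermediate. The unconditioned pooled rates give the total causal effect.
The causal difference is the pooled difference: 0.333 − 0.346 = -0.013.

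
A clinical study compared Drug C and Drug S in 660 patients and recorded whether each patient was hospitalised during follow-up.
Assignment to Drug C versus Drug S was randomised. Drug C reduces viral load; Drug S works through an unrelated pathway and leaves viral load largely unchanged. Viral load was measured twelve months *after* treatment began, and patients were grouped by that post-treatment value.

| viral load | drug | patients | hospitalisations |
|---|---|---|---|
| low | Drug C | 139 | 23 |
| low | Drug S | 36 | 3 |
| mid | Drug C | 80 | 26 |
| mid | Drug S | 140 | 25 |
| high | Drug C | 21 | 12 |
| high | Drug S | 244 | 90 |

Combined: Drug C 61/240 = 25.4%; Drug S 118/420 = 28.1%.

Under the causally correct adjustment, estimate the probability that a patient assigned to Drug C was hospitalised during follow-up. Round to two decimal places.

0.25

Drug S is lower inside every viral load stratum but Drug C is lower in aggregate. Whether to stratify depends on how viral load relates to the drug.
Viral load is recorded after the drug and is itself shifted by it — it sits on the causal path from drug to outcome. Conditioning on a mediator would strip out part of the effect we want; the pooled comparison gives the total causal effect.
So P(outcome | do(Drug C)) is just the pooled rate for Drug C: 61/240 = 0.254.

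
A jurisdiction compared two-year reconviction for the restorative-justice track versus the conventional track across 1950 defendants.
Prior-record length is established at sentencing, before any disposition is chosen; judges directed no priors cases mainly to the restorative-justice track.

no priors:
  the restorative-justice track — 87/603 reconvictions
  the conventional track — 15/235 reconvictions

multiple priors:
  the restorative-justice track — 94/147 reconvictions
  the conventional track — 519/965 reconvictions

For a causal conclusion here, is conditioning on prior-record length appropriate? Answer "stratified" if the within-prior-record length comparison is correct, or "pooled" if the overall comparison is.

Prior-record length satisfies the back-door criterion: it is not a descendant of the disposition, and it blocks the spurious path from disposition to outcome. Adjusting for it (i.e., using the within-prior-record length rates) gives the causal effect.
Within each level — no priors: 14.4% vs 6.4%; multiple priors: 63.9% vs 53.8% — the conventional track is lower every time.

stratified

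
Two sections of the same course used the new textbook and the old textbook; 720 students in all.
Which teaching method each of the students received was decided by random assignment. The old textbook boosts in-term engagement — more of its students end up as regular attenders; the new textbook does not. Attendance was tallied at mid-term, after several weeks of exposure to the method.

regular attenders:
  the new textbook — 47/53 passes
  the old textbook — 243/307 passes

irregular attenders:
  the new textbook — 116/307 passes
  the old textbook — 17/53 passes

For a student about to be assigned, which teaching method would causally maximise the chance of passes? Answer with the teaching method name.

the old textbook

Mid-term attendance is recorded after the teaching method and is itself shifted by it — it sits on the causal path from teaching method to outcome. Conditioning on a mediator would strip out part of the effect we want; the pooled comparison gives the total causal effect.
Pooled: the new textbook 45.3% vs the old textbook 72.2%; the old textbook is higher overall.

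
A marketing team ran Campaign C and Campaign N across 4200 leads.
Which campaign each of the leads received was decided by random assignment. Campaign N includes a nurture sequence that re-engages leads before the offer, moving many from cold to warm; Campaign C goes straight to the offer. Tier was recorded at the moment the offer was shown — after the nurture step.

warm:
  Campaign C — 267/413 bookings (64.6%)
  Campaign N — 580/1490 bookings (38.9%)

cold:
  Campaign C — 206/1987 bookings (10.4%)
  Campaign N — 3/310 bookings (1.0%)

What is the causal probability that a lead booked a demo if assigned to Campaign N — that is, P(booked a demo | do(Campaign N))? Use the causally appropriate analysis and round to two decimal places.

The stratified and pooled comparisons disagree (Campaign C wins within each engagement tier; Campaign N wins overall), so the answer turns on the causal role of engagement tier.
Engagement tier here is a post-treatment variable shaped by the campaign; conditioning on it would introduce bias rather than remove it. The overall comparison is the causal one.
So P(outcome | do(Campaign N)) is just the pooled rate for Campaign N: 583/1800 = 0.324.

0.32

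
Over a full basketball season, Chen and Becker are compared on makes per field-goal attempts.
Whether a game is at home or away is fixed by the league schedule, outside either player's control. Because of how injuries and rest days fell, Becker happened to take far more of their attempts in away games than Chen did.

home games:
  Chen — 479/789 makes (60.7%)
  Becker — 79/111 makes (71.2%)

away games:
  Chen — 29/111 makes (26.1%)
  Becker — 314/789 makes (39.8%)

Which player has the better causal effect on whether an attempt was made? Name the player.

Becker

Game venue is set before the player has any effect — it is not caused by the player — and it independently drives the outcome. That makes it a confounder, so the causal comparison is within game venue levels.
Within each level — home games: 60.7% vs 71.2%; away games: 26.1% vs 39.8% — Becker is higher every time.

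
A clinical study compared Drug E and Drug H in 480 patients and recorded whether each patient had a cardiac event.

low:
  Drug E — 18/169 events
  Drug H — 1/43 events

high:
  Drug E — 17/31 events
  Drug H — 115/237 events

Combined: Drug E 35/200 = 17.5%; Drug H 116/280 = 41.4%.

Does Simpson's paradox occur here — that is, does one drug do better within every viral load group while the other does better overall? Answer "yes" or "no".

Within each viral load level (low 10.7% vs 2.3%; high 54.8% vs 48.5%), Drug H has the lower rate every time. Pooled: 17.5% vs 41.4% — Drug E has the lower rate overall. The two comparisons disagree.

yes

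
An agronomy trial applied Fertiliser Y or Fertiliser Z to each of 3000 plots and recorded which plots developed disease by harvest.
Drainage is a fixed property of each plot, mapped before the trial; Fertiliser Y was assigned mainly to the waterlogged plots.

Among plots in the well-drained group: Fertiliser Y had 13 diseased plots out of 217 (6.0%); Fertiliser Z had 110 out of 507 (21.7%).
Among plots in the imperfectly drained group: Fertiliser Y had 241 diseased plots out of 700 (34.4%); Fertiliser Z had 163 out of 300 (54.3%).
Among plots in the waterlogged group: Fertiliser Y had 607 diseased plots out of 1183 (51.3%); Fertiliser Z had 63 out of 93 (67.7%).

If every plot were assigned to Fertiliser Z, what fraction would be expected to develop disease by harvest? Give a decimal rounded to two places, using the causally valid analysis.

0.52

The field drainage-specific comparison favours Fertiliser Y throughout, but the pooled figures favour Fertiliser Z. The question is whether to condition on field drainage.
Since field drainage is a pre-existing factor (not a product of the fertiliser) and it affects the outcome on its own, it is a confounder. The stratified rates, not the pooled rate, identify the causal effect.
Standardising Fertiliser Z to the population field drainage mix: 0.241·110/507 + 0.333·163/300 + 0.425·63/93 = 0.522.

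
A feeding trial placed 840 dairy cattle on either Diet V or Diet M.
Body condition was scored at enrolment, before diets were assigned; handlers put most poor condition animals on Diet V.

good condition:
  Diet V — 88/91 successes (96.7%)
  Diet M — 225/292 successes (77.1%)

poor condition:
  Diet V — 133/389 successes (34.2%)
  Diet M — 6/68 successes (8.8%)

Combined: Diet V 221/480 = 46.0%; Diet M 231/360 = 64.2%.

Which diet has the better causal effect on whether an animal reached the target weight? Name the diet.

Diet V

Starting body condition differs across diets for reasons unrelated to any effect of the diet itself, and it separately predicts the outcome — a classic confounder. We must compare within starting body condition levels.
Within each level — good condition: 96.7% vs 77.1%; poor condition: 34.2% vs 8.8% — Diet V is higher every time.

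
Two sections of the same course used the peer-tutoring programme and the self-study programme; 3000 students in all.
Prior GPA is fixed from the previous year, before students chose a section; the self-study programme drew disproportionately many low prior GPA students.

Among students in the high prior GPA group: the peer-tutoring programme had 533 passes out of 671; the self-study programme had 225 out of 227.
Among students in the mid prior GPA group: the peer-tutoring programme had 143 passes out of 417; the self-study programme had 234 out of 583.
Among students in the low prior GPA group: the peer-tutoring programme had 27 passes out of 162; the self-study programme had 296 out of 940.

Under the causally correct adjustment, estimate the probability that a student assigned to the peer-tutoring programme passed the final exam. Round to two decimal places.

0.41

Prior GPA band differs across teaching methods for reasons unrelated to any effect of the teaching method itself, and it separately predicts the outcome — a classic confounder. We must compare within prior GPA band levels.
Standardising the peer-tutoring programme to the population prior GPA band mix: 0.299·533/671 + 0.333·143/417 + 0.367·27/162 = 0.413.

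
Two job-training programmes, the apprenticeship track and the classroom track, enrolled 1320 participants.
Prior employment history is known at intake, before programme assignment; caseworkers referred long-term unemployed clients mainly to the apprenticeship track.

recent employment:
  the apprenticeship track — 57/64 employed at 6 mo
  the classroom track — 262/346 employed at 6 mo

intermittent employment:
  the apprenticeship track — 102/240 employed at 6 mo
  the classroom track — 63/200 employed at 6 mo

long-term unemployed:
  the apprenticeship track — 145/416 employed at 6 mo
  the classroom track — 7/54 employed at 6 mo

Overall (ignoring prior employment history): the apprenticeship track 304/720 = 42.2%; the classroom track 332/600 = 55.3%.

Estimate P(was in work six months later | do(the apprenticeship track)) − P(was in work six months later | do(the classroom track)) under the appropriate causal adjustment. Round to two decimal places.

the apprenticeship track is higher inside every prior employment history stratum but the classroom track is higher in aggregate. Whether to stratify depends on how prior employment history relates to the programme.
The imbalance in prior employment history arose from how participants were allocated, not from anything the programme did; and prior employment history independently affects the outcome. The pooled gap is confounded — condition on prior employment history.
Adjusting over the population distribution of prior employment history: 0.311·(0.891−0.757) + 0.333·(0.425−0.315) + 0.356·(0.349−0.130) = +0.156.

+0.16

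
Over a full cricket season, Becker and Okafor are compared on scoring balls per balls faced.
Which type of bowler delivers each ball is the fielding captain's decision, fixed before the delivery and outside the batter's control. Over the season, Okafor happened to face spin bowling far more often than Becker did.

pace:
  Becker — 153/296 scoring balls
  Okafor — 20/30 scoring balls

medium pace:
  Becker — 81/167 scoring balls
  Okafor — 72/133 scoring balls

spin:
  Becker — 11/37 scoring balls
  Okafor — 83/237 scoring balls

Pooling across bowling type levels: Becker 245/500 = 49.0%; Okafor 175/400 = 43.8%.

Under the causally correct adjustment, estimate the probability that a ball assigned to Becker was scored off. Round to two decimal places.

Bowling type is set before the player has any effect — it is not caused by the player — and it independently drives the outcome. That makes it a confounder, so the causal comparison is within bowling type levels.
Standardising Becker to the population bowling type mix: 0.362·153/296 + 0.333·81/167 + 0.304·11/37 = 0.439.

0.44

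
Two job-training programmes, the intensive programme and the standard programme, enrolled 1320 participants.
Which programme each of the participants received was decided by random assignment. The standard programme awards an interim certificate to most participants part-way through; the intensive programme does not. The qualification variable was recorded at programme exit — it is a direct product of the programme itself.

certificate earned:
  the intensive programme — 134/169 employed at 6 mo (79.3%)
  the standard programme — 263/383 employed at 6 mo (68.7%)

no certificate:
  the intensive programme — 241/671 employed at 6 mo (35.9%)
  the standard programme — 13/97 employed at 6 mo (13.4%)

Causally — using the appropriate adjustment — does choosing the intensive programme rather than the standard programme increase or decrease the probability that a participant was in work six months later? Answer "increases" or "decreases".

decreases

Qualification attained during the programme here is a post-treatment variable shaped by the programme; conditioning on it would introduce bias rather than remove it. The overall comparison is the causal one.
Pooled: the intensive programme 44.6% vs the standard programme 57.5%; the standard programme is higher overall.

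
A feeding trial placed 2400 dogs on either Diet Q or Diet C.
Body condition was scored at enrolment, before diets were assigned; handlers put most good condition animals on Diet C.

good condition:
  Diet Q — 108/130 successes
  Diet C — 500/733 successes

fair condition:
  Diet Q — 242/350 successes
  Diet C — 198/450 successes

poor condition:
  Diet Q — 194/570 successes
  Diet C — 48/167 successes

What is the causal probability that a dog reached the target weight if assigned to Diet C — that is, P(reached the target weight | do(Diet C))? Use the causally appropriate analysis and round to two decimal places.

The imbalance in starting body condition arose from how dogs were allocated, not from anything the diet did; and starting body condition independently affects the outcome. The pooled gap is confounded — condition on starting body condition.
Standardising Diet C to the population starting body condition mix: 0.360·500/733 + 0.333·198/450 + 0.307·48/167 = 0.480.

0.48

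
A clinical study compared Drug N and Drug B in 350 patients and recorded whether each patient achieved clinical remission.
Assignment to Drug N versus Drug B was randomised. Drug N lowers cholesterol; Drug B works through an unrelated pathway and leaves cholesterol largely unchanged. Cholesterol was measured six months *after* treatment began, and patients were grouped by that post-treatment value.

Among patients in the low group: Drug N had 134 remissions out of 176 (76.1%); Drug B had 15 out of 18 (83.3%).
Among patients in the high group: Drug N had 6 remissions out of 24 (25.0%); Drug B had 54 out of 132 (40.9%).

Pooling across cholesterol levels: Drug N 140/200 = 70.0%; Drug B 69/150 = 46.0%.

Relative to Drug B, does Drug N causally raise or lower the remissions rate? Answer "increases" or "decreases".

Cholesterol is recorded after the drug and is itself shifted by it — it sits on the causal path from drug to outcome. Conditioning on a mediator would strip out part of the effect we want; the pooled comparison gives the total causal effect.
Pooled: Drug N 70.0% vs Drug B 46.0%; Drug N is higher overall.

increases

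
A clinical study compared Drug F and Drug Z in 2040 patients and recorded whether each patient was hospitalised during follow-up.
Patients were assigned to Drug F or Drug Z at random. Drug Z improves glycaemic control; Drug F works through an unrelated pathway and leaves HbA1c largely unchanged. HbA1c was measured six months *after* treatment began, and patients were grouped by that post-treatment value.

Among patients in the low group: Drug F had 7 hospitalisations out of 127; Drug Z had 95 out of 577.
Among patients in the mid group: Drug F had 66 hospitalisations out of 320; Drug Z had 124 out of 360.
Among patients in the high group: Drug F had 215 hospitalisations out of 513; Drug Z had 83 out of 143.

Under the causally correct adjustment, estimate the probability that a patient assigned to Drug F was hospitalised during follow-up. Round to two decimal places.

The distribution of HbA1c is itself part of what the drug does — it is an intermediate outcome. Holding it fixed would remove that part of the effect; the total effect is the pooled difference.
So P(outcome | do(Drug F)) is just the pooled rate for Drug F: 288/960 = 0.300.

0.30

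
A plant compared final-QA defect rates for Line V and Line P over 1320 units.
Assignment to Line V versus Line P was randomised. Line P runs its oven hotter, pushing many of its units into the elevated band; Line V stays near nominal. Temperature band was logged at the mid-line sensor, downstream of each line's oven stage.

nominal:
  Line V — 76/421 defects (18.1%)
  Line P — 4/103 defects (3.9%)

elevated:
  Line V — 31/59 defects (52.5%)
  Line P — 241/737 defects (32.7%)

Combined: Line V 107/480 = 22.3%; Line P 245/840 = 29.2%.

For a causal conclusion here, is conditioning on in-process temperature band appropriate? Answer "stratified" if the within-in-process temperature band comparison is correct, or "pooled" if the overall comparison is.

In-process temperature band lies on the pathway line → in-process temperature band → outcome, so adjusting for it blocks the indirect effect. For the total causal effect of line, use the unadjusted pooled rates.
Pooled: Line V 22.3% vs Line P 29.2%; Line V is lower overall.

pooled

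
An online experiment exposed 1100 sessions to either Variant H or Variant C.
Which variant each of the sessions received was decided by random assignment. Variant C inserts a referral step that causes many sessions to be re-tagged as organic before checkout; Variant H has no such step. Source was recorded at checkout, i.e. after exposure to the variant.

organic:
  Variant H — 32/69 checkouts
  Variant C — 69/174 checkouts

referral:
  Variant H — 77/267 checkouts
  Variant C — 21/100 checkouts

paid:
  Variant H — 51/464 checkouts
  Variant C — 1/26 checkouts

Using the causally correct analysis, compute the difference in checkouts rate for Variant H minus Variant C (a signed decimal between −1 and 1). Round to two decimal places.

The traffic source-specific comparison favours Variant H throughout, but the pooled figures favour Variant C. The question is whether to condition on traffic source.
Traffic source is recorded after the variant and is itself shifted by it — it sits on the causal path from variant to outcome. Conditioning on a mediator would strip out part of the effect we want; the pooled comparison gives the total causal effect.
The causal difference is the pooled difference: 0.200 − 0.303 = -0.103.

-0.10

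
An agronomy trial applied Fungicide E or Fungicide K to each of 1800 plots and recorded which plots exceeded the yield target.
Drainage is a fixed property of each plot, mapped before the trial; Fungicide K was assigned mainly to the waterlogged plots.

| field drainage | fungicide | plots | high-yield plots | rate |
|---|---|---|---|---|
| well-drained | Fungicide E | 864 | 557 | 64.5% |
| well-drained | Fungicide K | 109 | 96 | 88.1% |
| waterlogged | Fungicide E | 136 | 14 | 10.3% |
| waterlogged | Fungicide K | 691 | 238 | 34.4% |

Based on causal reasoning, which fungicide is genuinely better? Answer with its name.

Fungicide K is higher inside every field drainage stratum but Fungicide E is higher in aggregate. Whether to stratify depends on how field drainage relates to the fungicide.
Field drainage differs across fungicides for reasons unrelated to any effect of the fungicide itself, and it separately predicts the outcome — a classic confounder. We must compare within field drainage levels.
Within each level — well-drained: 64.5% vs 88.1%; waterlogged: 10.3% vs 34.4% — Fungicide K is higher every time.

Fungicide K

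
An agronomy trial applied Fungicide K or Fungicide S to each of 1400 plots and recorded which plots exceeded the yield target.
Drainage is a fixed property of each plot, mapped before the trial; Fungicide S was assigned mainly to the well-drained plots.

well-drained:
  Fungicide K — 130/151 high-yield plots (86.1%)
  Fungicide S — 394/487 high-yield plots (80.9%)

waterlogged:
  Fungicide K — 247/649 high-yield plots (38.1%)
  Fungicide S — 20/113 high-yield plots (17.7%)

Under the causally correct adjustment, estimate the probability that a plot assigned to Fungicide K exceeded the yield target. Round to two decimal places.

0.60

Nothing the fungicide does changes field drainage; the imbalance is an allocation artefact. With field drainage also predicting the outcome, the pooled figure is confounded, and the within-stratum comparison is the causal one.
Standardising Fungicide K to the population field drainage mix: 0.456·130/151 + 0.544·247/649 = 0.599.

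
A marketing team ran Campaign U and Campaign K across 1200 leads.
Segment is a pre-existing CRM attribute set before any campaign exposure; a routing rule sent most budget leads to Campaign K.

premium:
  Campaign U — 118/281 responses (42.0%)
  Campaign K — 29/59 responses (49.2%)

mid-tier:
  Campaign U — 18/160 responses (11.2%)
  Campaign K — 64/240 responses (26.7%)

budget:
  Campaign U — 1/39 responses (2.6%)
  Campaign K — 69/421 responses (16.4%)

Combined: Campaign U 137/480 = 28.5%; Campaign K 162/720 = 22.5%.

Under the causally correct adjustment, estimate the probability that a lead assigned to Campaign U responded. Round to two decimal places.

0.17

Customer segment differs across campaigns for reasons unrelated to any effect of the campaign itself, and it separately predicts the outcome — a classic confounder. We must compare within customer segment levels.
Standardising Campaign U to the population customer segment mix: 0.283·118/281 + 0.333·18/160 + 0.383·1/39 = 0.166.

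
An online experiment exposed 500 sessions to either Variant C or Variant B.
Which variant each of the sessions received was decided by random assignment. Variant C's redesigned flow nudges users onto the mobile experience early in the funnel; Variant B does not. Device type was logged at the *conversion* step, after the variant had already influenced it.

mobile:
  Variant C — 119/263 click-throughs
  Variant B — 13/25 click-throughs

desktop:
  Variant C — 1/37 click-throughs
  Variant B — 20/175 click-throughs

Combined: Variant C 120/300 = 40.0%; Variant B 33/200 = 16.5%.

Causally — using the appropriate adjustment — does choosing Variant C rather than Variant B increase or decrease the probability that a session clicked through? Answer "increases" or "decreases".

The device type-specific comparison favours Variant B throughout, but the pooled figures favour Variant C. The question is whether to condition on device type.
Stratifying would compare variants among sessions the variants themselves sorted into device type groups — a form of selection on an intermediate. The unconditioned pooled rates give the total causal effect.
Pooled: Variant C 40.0% vs Variant B 16.5%; Variant C is higher overall.

increases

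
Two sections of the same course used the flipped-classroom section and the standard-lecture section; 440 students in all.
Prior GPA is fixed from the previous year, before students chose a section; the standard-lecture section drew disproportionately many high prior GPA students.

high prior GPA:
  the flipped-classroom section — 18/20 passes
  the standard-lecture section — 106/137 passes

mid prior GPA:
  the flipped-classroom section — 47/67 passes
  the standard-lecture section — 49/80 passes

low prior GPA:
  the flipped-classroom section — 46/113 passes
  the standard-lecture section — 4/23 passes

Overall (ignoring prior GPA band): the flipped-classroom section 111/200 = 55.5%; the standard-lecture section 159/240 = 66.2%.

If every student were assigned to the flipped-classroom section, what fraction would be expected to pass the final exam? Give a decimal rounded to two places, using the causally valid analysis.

0.68

the flipped-classroom section is higher inside every prior GPA band stratum but the standard-lecture section is higher in aggregate. Whether to stratify depends on how prior GPA band relates to the teaching method.
Here prior GPA band is a common cause — it drives both which teaching method a case falls under and the outcome. The crude comparison mixes populations; the stratum-specific rates are the causally relevant ones.
Standardising the flipped-classroom section to the population prior GPA band mix: 0.357·18/20 + 0.334·47/67 + 0.309·46/113 = 0.681.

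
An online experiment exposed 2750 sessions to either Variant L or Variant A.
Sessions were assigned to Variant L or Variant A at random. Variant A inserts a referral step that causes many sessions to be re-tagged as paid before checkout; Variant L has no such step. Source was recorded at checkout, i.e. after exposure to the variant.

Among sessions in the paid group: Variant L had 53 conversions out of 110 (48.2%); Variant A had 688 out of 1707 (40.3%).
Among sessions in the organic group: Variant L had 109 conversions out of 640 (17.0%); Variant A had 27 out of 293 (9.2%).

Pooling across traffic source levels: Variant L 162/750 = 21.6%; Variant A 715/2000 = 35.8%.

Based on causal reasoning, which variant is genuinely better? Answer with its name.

Stratifying would compare variants among sessions the variants themselves sorted into traffic source groups — a form of selection on an intermediate. The unconditioned pooled rates give the total causal effect.
Pooled: Variant L 21.6% vs Variant A 35.8%; Variant A is higher overall.

Variant A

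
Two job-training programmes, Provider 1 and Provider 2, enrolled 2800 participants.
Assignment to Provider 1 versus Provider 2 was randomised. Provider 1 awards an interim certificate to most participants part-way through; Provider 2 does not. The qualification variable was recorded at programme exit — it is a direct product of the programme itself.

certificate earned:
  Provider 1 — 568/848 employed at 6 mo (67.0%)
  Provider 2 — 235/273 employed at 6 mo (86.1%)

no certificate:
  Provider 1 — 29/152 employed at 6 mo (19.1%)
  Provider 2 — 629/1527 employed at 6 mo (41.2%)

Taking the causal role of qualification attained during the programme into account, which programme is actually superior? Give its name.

Provider 1

Qualification attained during the programme here is a post-treatment variable shaped by the programme; conditioning on it would introduce bias rather than remove it. The overall comparison is the causal one.
Pooled: Provider 1 59.7% vs Provider 2 48.0%; Provider 1 is higher overall.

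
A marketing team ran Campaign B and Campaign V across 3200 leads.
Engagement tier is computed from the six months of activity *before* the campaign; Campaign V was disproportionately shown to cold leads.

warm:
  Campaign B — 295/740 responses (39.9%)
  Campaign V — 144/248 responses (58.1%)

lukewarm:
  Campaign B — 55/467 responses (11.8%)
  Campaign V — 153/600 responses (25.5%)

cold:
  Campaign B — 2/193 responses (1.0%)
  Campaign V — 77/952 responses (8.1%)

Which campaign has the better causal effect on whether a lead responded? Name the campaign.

Since engagement tier is a pre-existing factor (not a product of the campaign) and it affects the outcome on its own, it is a confounder. The stratified rates, not the pooled rate, identify the causal effect.
Within each level — warm: 39.9% vs 58.1%; lukewarm: 11.8% vs 25.5%; cold: 1.0% vs 8.1% — Campaign V is higher every time.

Campaign V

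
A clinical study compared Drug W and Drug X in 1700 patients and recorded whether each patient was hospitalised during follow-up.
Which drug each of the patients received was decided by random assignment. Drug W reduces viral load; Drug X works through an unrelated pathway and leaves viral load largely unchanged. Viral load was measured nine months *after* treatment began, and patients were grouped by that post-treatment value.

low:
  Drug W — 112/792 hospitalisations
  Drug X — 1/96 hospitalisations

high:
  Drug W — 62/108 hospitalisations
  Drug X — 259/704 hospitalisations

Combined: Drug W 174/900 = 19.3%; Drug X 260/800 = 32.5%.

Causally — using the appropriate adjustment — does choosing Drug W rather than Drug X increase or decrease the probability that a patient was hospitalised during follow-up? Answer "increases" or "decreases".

The stratified and pooled comparisons disagree (Drug X wins within each viral load; Drug W wins overall), so the answer turns on the causal role of viral load.
Stratifying would compare drugs among patients the drugs themselves sorted into viral load groups — a form of selection on an intermediate. The unconditioned pooled rates give the total causal effect.
Pooled: Drug W 19.3% vs Drug X 32.5%; Drug W is lower overall.

decreases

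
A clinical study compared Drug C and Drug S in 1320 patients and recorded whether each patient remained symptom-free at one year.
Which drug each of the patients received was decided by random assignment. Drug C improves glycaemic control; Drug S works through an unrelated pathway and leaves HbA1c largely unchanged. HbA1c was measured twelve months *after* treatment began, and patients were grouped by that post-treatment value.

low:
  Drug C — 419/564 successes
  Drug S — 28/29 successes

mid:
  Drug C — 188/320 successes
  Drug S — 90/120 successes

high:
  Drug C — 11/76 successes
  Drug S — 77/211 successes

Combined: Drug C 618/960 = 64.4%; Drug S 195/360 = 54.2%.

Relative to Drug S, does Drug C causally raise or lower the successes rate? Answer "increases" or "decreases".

increases

HbA1c here is a post-treatment variable shaped by the drug; conditioning on it would introduce bias rather than remove it. The overall comparison is the causal one.
Pooled: Drug C 64.4% vs Drug S 54.2%; Drug C is higher overall.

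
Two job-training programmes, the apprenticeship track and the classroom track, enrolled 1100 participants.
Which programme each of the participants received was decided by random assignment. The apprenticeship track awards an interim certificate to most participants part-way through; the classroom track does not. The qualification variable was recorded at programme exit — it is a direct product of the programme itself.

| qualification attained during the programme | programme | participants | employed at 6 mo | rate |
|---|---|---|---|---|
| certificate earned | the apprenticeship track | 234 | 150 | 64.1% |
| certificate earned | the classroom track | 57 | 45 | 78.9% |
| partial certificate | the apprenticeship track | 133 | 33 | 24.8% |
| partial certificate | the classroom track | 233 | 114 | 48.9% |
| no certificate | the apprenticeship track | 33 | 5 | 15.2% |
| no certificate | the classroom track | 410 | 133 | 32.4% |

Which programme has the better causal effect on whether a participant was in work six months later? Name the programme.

Qualification attained during the programme lies on the pathway programme → qualification attained during the programme → outcome, so adjusting for it blocks the indirect effect. For the total causal effect of programme, use the unadjusted pooled rates.
Pooled: the apprenticeship track 47.0% vs the classroom track 41.7%; the apprenticeship track is higher overall.

the apprenticeship track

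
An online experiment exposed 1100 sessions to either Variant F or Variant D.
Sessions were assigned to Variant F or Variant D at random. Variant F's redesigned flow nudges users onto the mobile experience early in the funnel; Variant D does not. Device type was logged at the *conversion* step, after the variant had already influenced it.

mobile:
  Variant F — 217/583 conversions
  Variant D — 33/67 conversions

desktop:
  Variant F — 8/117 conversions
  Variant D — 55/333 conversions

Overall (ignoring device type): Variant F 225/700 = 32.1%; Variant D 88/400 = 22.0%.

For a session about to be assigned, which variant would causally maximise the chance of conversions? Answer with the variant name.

Within every device type level Variant D has the higher rate, yet pooled Variant F does — Simpson's reversal.
Device type is downstream of the variant. One should not condition on a consequence of treatment, so the overall rates are the right comparison.
Pooled: Variant F 32.1% vs Variant D 22.0%; Variant F is higher overall.

Variant F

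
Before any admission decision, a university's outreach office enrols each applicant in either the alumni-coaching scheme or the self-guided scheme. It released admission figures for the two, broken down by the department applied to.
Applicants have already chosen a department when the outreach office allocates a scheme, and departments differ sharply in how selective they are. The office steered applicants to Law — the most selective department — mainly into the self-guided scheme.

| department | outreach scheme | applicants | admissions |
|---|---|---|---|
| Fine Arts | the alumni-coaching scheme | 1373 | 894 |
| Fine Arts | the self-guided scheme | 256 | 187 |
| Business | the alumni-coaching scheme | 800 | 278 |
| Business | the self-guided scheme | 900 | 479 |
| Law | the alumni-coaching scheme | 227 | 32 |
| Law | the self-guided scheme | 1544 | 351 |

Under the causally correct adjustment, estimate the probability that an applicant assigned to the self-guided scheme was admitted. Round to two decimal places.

Department satisfies the back-door criterion: it is not a descendant of the outreach scheme, and it blocks the spurious path from outreach scheme to outcome. Adjusting for it (i.e., using the within-department rates) gives the causal effect.
Standardising the self-guided scheme to the population department mix: 0.319·187/256 + 0.333·479/900 + 0.347·351/1544 = 0.490.

0.49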